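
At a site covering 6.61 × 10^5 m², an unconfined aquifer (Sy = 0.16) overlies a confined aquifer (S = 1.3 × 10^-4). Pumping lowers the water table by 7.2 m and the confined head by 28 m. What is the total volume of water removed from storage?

ΔV ≈ 7.64 × 10^5 m³

Unconfined: ΔV_u = Sy × A × Δh_u = 0.16 × 6.61 × 10^5 × 7.2 = 7.615 × 10^5 m³
Confined: ΔV_c = S × A × Δh_c = 1.3 × 10^-4 × 6.61 × 10^5 × 28 = 2406 m³
Total ΔV = 7.615 × 10^5 + 2406 = 7.639 × 10^5 m³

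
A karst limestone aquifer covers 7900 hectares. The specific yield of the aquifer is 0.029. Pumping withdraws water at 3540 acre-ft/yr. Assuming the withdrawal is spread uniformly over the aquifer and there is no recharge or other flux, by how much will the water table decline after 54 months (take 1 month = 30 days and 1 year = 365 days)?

Δh ≈ 8.46 m

A = 7900 hectares = 7.9 × 10^7 m²
Q = 3540 acre-ft/yr = 11960 m³/d
t = 54 months = 1620 d
ΔV = Q × t = 11960 m³/d × 1620 d = 1.938 × 10^7 m³
Δh = ΔV / (Sy × A) = 1.938 × 10^7 / (0.029 × 7.9 × 10^7) = 8.459 m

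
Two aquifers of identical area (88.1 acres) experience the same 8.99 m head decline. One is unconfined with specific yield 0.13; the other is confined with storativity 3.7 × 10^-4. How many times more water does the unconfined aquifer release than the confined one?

ΔV_u / ΔV_c ≈ 351

A = 88.1 acres = 3.565 × 10^5 m²
Unconfined: ΔV_u = Sy × A × Δh = 0.13 × 3.565 × 10^5 × 8.99 = 4.167 × 10^5 m³
Confined: ΔV_c = S × A × Δh = 3.7 × 10^-4 × 3.565 × 10^5 × 8.99 = 1186 m³
Ratio = ΔV_u / ΔV_c = Sy / S = 0.13 / 3.7 × 10^-4 = 351.4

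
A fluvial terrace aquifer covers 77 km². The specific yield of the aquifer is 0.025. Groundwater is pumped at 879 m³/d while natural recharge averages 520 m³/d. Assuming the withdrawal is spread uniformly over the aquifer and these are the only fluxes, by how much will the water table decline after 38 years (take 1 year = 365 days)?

Δh ≈ 2.59 m

A = 77 km² = 7.7 × 10^7 m²
Net abstraction = 879 − 520 = 359 m³/d
t = 38 years = 13870 d
ΔV = Q × t = 359 m³/d × 13870 d = 4.979 × 10^6 m³
Δh = ΔV / (Sy × A) = 4.979 × 10^6 / (0.025 × 7.7 × 10^7) = 2.587 m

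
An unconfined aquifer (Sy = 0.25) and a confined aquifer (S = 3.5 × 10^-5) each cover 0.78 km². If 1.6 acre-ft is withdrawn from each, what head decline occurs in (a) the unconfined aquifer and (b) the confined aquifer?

Δh_u ≈ 0.0101 m; Δh_c ≈ 72.3 m

A = 0.78 km² = 7.8 × 10^5 m²
ΔV = 1.6 acre-ft = 1974 m³
Unconfined: Δh_u = ΔV/(Sy·A) = 1974/(0.25 × 7.8 × 10^5) = 0.01012 m
Confined: Δh_c = ΔV/(S·A) = 1974/(3.5 × 10^-5 × 7.8 × 10^5) = 72.29 m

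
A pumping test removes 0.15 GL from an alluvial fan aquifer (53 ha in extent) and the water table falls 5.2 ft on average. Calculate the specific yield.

Sy ≈ 0.18

A = 53 ha = 5.3 × 10^5 m²
Δh = 5.2 ft = 1.585 m
ΔV = 0.15 GL = 1.5 × 10^5 m³
Sy = ΔV / (A × Δh) = 1.5 × 10^5 m³ / (5.3 × 10^5 m² × 1.585 m) = 0.1786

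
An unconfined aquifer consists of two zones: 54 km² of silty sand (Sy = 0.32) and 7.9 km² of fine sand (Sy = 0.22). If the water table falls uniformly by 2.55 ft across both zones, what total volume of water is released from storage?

A₁ = 54 km² = 5.4 × 10^7 m²; A₂ = 7.9 km² = 7.9 × 10^6 m²
Δh = 2.55 ft = 0.7772 m
ΔV₁ = 0.32 × 5.4 × 10^7 × 0.7772 = 1.343 × 10^7 m³
ΔV₂ = 0.22 × 7.9 × 10^6 × 0.7772 = 1.351 × 10^6 m³
ΔV = ΔV₁ + ΔV₂ = 1.478 × 10^7 m³

ΔV ≈ 1.48 × 10^7 m³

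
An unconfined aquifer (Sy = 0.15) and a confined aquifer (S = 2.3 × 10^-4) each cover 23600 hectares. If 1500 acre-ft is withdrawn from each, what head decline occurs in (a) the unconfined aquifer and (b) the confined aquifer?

A = 23600 hectares = 2.36 × 10^8 m²
ΔV = 1500 acre-ft = 1.85 × 10^6 m³
Unconfined: Δh_u = ΔV/(Sy·A) = 1.85 × 10^6/(0.15 × 2.36 × 10^8) = 0.05227 m
Confined: Δh_c = ΔV/(S·A) = 1.85 × 10^6/(2.3 × 10^-4 × 2.36 × 10^8) = 34.09 m

Δh_u ≈ 0.0523 m; Δh_c ≈ 34.1 m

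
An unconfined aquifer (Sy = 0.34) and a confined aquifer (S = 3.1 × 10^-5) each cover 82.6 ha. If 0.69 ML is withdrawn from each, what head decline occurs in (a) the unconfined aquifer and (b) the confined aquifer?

Δh_u ≈ 0.00246 m; Δh_c ≈ 26.9 m

A = 82.6 ha = 8.26 × 10^5 m²
ΔV = 0.69 ML = 690 m³
Unconfined: Δh_u = ΔV/(Sy·A) = 690/(0.34 × 8.26 × 10^5) = 0.002457 m
Confined: Δh_c = ΔV/(S·A) = 690/(3.1 × 10^-5 × 8.26 × 10^5) = 26.95 m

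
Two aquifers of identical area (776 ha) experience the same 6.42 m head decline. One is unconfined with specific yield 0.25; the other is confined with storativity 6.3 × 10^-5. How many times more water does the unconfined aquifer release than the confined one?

ΔV_u / ΔV_c ≈ 3970

A = 776 ha = 7.76 × 10^6 m²
Unconfined: ΔV_u = Sy × A × Δh = 0.25 × 7.76 × 10^6 × 6.42 = 1.245 × 10^7 m³
Confined: ΔV_c = S × A × Δh = 6.3 × 10^-5 × 7.76 × 10^6 × 6.42 = 3139 m³
Ratio = ΔV_u / ΔV_c = Sy / S = 0.25 / 6.3 × 10^-5 = 3968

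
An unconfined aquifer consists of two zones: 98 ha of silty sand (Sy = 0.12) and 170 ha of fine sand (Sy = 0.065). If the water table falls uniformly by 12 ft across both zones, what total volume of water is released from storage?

ΔV ≈ 8.34 × 10^5 m³

A₁ = 98 ha = 9.8 × 10^5 m²; A₂ = 170 ha = 1.7 × 10^6 m²
Δh = 12 ft = 3.658 m
ΔV₁ = 0.12 × 9.8 × 10^5 × 3.658 = 4.301 × 10^5 m³
ΔV₂ = 0.065 × 1.7 × 10^6 × 3.658 = 4.042 × 10^5 m³
ΔV = ΔV₁ + ΔV₂ = 8.343 × 10^5 m³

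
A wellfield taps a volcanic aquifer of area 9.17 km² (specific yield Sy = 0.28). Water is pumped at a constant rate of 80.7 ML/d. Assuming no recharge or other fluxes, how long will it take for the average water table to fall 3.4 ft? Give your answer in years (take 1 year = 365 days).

A = 9.17 km² = 9.17 × 10^6 m²
Δh = 3.4 ft = 1.036 m
ΔV = Sy × A × Δh = 0.28 × 9.17 × 10^6 × 1.036 = 2.661 × 10^6 m³
Q = 80.7 ML/d = 80700 m³/d
t = ΔV / Q = 2.661 × 10^6 m³ / 80700 m³/d = 32.97 d
t = 32.97 d ≈ 0.09033 years

t ≈ 0.0903 years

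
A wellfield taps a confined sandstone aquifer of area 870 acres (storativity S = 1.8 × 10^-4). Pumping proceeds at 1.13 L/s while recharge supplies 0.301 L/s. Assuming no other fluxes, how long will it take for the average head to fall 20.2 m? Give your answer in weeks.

t ≈ 25.5 weeks

A = 870 acres = 3.521 × 10^6 m²
ΔV = S × A × Δh = 1.8 × 10^-4 × 3.521 × 10^6 × 20.2 = 12800 m³
Net withdrawal = 1.13 − 0.301 = 0.829 L/s = 71.63 m³/d
t = ΔV / Q = 12800 m³ / 71.63 m³/d = 178.7 d
t = 178.7 d ≈ 25.53 weeks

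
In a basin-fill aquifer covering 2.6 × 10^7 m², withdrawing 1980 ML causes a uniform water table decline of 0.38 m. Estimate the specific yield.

Sy ≈ 0.2

ΔV = 1980 ML = 1.98 × 10^6 m³
Sy = ΔV / (A × Δh) = 1.98 × 10^6 m³ / (2.6 × 10^7 m² × 0.38 m) = 0.2004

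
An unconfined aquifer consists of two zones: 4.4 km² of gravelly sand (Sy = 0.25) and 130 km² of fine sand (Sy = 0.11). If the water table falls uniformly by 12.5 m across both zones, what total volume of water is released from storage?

ΔV ≈ 1.93 × 10^8 m³

A₁ = 4.4 km² = 4.4 × 10^6 m²; A₂ = 130 km² = 1.3 × 10^8 m²
ΔV₁ = 0.25 × 4.4 × 10^6 × 12.5 = 1.375 × 10^7 m³
ΔV₂ = 0.11 × 1.3 × 10^8 × 12.5 = 1.788 × 10^8 m³
ΔV = ΔV₁ + ΔV₂ = 1.925 × 10^8 m³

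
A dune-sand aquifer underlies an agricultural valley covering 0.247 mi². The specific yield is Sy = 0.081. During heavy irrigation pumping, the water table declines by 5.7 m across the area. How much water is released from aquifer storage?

ΔV ≈ 2.95 × 10^5 m³

A = 0.247 mi² = 6.397 × 10^5 m²
ΔV = Sy × A × Δh = 0.081 × 6.397 × 10^5 m² × 5.7 m = 2.954 × 10^5 m³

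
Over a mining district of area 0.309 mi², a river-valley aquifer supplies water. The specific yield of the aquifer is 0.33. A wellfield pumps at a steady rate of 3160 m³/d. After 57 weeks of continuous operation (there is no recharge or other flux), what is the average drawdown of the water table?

Δh ≈ 4.77 m

A = 0.309 mi² = 8.003 × 10^5 m²
t = 57 weeks = 399 d
ΔV = Q × t = 3160 m³/d × 399 d = 1.261 × 10^6 m³
Δh = ΔV / (Sy × A) = 1.261 × 10^6 / (0.33 × 8.003 × 10^5) = 4.774 m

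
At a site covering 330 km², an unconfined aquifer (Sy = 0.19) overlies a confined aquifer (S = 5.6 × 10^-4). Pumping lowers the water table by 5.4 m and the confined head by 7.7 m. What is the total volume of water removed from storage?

A = 330 km² = 3.3 × 10^8 m²
Unconfined: ΔV_u = Sy × A × Δh_u = 0.19 × 3.3 × 10^8 × 5.4 = 3.386 × 10^8 m³
Confined: ΔV_c = S × A × Δh_c = 5.6 × 10^-4 × 3.3 × 10^8 × 7.7 = 1.423 × 10^6 m³
Total ΔV = 3.386 × 10^8 + 1.423 × 10^6 = 3.4 × 10^8 m³

ΔV ≈ 3.4 × 10^8 m³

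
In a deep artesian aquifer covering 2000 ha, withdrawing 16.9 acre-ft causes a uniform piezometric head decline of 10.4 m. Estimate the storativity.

S ≈ 1 × 10^-4

A = 2000 ha = 2 × 10^7 m²
ΔV = 16.9 acre-ft = 20850 m³
S = ΔV / (A × Δh) = 20850 m³ / (2 × 10^7 m² × 10.4 m) = 1.002 × 10^-4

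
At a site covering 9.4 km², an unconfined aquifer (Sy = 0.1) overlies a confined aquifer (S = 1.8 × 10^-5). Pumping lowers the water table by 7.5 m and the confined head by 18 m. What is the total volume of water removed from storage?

A = 9.4 km² = 9.4 × 10^6 m²
Unconfined: ΔV_u = Sy × A × Δh_u = 0.1 × 9.4 × 10^6 × 7.5 = 7.05 × 10^6 m³
Confined: ΔV_c = S × A × Δh_c = 1.8 × 10^-5 × 9.4 × 10^6 × 18 = 3046 m³
Total ΔV = 7.05 × 10^6 + 3046 = 7.053 × 10^6 m³

ΔV ≈ 7.05 × 10^6 m³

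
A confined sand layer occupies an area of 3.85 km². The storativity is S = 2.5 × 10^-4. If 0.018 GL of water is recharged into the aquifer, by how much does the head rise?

Δh ≈ 18.7 m

A = 3.85 km² = 3.85 × 10^6 m²
ΔV = 0.018 GL = 18000 m³
Δh = ΔV / (S × A) = 18000 m³ / (2.5 × 10^-4 × 3.85 × 10^6 m²) = 18.7 m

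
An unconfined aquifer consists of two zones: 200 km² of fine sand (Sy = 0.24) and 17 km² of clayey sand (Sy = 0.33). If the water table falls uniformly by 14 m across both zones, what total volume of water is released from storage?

ΔV ≈ 7.51 × 10^8 m³

A₁ = 200 km² = 2 × 10^8 m²; A₂ = 17 km² = 1.7 × 10^7 m²
ΔV₁ = 0.24 × 2 × 10^8 × 14 = 6.72 × 10^8 m³
ΔV₂ = 0.33 × 1.7 × 10^7 × 14 = 7.854 × 10^7 m³
ΔV = ΔV₁ + ΔV₂ = 7.505 × 10^8 m³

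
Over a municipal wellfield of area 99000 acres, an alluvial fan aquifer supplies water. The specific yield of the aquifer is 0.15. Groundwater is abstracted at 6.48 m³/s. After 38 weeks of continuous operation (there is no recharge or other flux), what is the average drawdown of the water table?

A = 99000 acres = 4.006 × 10^8 m²
Q = 6.48 m³/s = 5.599 × 10^5 m³/d
t = 38 weeks = 266 d
ΔV = Q × t = 5.599 × 10^5 m³/d × 266 d = 1.489 × 10^8 m³
Δh = ΔV / (Sy × A) = 1.489 × 10^8 / (0.15 × 4.006 × 10^8) = 2.478 m

Δh ≈ 2.48 m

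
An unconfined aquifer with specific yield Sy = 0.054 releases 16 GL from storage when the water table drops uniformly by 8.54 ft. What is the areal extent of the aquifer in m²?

A ≈ 1.14 × 10^8 m²

Δh = 8.54 ft = 2.603 m
ΔV = 16 GL = 1.6 × 10^7 m³
A = ΔV / (Sy × Δh) = 1.6 × 10^7 / (0.054 × 2.603) = 1.138 × 10^8 m²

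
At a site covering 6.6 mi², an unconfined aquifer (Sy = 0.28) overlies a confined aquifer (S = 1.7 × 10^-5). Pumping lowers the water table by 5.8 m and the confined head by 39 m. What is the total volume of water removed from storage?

ΔV ≈ 2.78 × 10^7 m³

A = 6.6 mi² = 1.709 × 10^7 m²
Unconfined: ΔV_u = Sy × A × Δh_u = 0.28 × 1.709 × 10^7 × 5.8 = 2.776 × 10^7 m³
Confined: ΔV_c = S × A × Δh_c = 1.7 × 10^-5 × 1.709 × 10^7 × 39 = 11330 m³
Total ΔV = 2.776 × 10^7 + 11330 = 2.777 × 10^7 m³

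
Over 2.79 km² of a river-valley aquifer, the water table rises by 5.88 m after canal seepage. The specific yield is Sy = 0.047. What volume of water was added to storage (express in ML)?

A = 2.79 km² = 2.79 × 10^6 m²
ΔV = Sy × A × Δh = 0.047 × 2.79 × 10^6 m² × 5.88 m = 7.71 × 10^5 m³
ΔV = 7.71 × 10^5 m³ = 771 ML

ΔV ≈ 771 ML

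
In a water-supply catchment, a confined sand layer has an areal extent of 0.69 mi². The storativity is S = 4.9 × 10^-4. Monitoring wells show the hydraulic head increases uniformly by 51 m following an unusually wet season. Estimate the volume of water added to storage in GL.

ΔV ≈ 0.0447 GL

A = 0.69 mi² = 1.787 × 10^6 m²
ΔV = S × A × Δh = 4.9 × 10^-4 × 1.787 × 10^6 m² × 51 m = 44660 m³
ΔV = 44660 m³ = 0.04466 GL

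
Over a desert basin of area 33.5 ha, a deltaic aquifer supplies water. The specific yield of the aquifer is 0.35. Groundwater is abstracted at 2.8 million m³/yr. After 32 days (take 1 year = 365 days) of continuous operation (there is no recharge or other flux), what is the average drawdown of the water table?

Δh ≈ 2.09 m

A = 33.5 ha = 3.35 × 10^5 m²
Q = 2.8 million m³/yr = 7671 m³/d
ΔV = Q × t = 7671 m³/d × 32 d = 2.455 × 10^5 m³
Δh = ΔV / (Sy × A) = 2.455 × 10^5 / (0.35 × 3.35 × 10^5) = 2.094 m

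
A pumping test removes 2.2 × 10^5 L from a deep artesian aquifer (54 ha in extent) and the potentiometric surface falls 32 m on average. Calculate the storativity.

S ≈ 1.3 × 10^-5

A = 54 ha = 5.4 × 10^5 m²
ΔV = 2.2 × 10^5 L = 220 m³
S = ΔV / (A × Δh) = 220 m³ / (5.4 × 10^5 m² × 32 m) = 1.273 × 10^-5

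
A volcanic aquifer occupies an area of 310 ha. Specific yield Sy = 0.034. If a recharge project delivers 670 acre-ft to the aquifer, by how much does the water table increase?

Δh ≈ 7.84 m

A = 310 ha = 3.1 × 10^6 m²
ΔV = 670 acre-ft = 8.264 × 10^5 m³
Δh = ΔV / (Sy × A) = 8.264 × 10^5 m³ / (0.034 × 3.1 × 10^6 m²) = 7.841 m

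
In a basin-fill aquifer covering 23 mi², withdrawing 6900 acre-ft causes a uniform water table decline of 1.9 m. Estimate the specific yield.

Sy ≈ 0.075

A = 23 mi² = 5.957 × 10^7 m²
ΔV = 6900 acre-ft = 8.511 × 10^6 m³
Sy = ΔV / (A × Δh) = 8.511 × 10^6 m³ / (5.957 × 10^7 m² × 1.9 m) = 0.0752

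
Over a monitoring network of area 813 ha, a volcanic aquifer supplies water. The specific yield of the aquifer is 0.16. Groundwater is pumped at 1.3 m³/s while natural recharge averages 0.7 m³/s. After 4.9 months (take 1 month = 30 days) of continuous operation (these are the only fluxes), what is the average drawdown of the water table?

A = 813 ha = 8.13 × 10^6 m²
Net abstraction = 1.3 − 0.7 = 0.6 m³/s
Q_net = 0.6 m³/s = 51840 m³/d
t = 4.9 months = 147 d
ΔV = Q × t = 51840 m³/d × 147 d = 7.62 × 10^6 m³
Δh = ΔV / (Sy × A) = 7.62 × 10^6 / (0.16 × 8.13 × 10^6) = 5.858 m

Δh ≈ 5.86 m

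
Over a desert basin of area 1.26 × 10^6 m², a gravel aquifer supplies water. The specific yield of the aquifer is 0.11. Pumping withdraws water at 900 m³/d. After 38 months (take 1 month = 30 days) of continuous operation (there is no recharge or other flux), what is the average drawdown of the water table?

Δh ≈ 7.4 m

t = 38 months = 1140 d
ΔV = Q × t = 900 m³/d × 1140 d = 1.026 × 10^6 m³
Δh = ΔV / (Sy × A) = 1.026 × 10^6 / (0.11 × 1.26 × 10^6) = 7.403 m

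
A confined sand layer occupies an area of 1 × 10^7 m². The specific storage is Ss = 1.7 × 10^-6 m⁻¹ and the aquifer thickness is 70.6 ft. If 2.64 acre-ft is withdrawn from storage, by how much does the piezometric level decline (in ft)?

b = 70.6 ft = 21.52 m
S = Ss × b = 1.7 × 10^-6 m⁻¹ × 21.52 m = 3.658 × 10^-5
ΔV = 2.64 acre-ft = 3256 m³
Δh = ΔV / (S × A) = 3256 m³ / (3.658 × 10^-5 × 1 × 10^7 m²) = 8.902 m
Δh = 8.902 m = 29.2 ft

Δh ≈ 29.2 ft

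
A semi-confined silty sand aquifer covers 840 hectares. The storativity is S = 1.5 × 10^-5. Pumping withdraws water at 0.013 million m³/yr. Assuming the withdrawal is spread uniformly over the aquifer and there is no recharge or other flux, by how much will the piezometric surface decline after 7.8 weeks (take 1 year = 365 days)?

Δh ≈ 15.4 m

A = 840 hectares = 8.4 × 10^6 m²
Q = 0.013 million m³/yr = 35.62 m³/d
t = 7.8 weeks = 54.6 d
ΔV = Q × t = 35.62 m³/d × 54.6 d = 1945 m³
Δh = ΔV / (S × A) = 1945 / (1.5 × 10^-5 × 8.4 × 10^6) = 15.43 m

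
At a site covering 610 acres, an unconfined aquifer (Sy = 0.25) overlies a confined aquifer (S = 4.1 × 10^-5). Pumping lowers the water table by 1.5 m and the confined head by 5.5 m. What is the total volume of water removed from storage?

ΔV ≈ 9.26 × 10^5 m³

A = 610 acres = 2.469 × 10^6 m²
Unconfined: ΔV_u = Sy × A × Δh_u = 0.25 × 2.469 × 10^6 × 1.5 = 9.257 × 10^5 m³
Confined: ΔV_c = S × A × Δh_c = 4.1 × 10^-5 × 2.469 × 10^6 × 5.5 = 556.7 m³
Total ΔV = 9.257 × 10^5 + 556.7 = 9.263 × 10^5 m³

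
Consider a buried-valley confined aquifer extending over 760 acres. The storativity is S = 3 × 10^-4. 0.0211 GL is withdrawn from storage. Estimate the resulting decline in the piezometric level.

Δh ≈ 22.9 m

A = 760 acres = 3.076 × 10^6 m²
ΔV = 0.0211 GL = 21100 m³
Δh = ΔV / (S × A) = 21100 m³ / (3 × 10^-4 × 3.076 × 10^6 m²) = 22.87 m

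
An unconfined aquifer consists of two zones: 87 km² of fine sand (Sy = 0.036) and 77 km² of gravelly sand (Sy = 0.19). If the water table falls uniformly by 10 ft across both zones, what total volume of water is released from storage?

A₁ = 87 km² = 8.7 × 10^7 m²; A₂ = 77 km² = 7.7 × 10^7 m²
Δh = 10 ft = 3.048 m
ΔV₁ = 0.036 × 8.7 × 10^7 × 3.048 = 9.546 × 10^6 m³
ΔV₂ = 0.19 × 7.7 × 10^7 × 3.048 = 4.459 × 10^7 m³
ΔV = ΔV₁ + ΔV₂ = 5.414 × 10^7 m³

ΔV ≈ 5.41 × 10^7 m³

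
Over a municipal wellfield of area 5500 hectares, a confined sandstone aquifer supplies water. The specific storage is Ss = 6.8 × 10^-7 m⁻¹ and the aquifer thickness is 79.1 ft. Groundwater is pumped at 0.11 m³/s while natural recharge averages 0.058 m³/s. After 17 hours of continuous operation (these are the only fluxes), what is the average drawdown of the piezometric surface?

b = 79.1 ft = 24.11 m
S = Ss × b = 6.8 × 10^-7 m⁻¹ × 24.11 m = 1.639 × 10^-5
A = 5500 hectares = 5.5 × 10^7 m²
Net abstraction = 0.11 − 0.058 = 0.052 m³/s
Q_net = 0.052 m³/s = 4493 m³/d
t = 17 hours = 0.7083 d
ΔV = Q × t = 4493 m³/d × 0.7083 d = 3182 m³
Δh = ΔV / (S × A) = 3182 / (1.639 × 10^-5 × 5.5 × 10^7) = 3.529 m

Δh ≈ 3.53 m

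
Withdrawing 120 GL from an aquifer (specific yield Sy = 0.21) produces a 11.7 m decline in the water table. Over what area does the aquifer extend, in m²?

ΔV = 120 GL = 1.2 × 10^8 m³
A = ΔV / (Sy × Δh) = 1.2 × 10^8 / (0.21 × 11.7) = 4.884 × 10^7 m²

A ≈ 4.88 × 10^7 m²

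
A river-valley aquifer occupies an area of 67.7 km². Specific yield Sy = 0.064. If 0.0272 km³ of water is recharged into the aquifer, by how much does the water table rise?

Δh ≈ 6.28 m

A = 67.7 km² = 6.77 × 10^7 m²
ΔV = 0.0272 km³ = 2.72 × 10^7 m³
Δh = ΔV / (Sy × A) = 2.72 × 10^7 m³ / (0.064 × 6.77 × 10^7 m²) = 6.278 m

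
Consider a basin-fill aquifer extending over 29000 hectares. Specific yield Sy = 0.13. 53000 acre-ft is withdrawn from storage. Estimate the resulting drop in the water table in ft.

A = 29000 hectares = 2.9 × 10^8 m²
ΔV = 53000 acre-ft = 6.537 × 10^7 m³
Δh = ΔV / (Sy × A) = 6.537 × 10^7 m³ / (0.13 × 2.9 × 10^8 m²) = 1.734 m
Δh = 1.734 m = 5.689 ft

Δh ≈ 5.69 ft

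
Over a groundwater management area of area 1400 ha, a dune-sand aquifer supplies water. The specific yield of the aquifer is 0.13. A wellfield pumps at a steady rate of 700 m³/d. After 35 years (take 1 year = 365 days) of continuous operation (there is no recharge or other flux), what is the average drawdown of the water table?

Δh ≈ 4.91 m

A = 1400 ha = 1.4 × 10^7 m²
t = 35 years = 12780 d
ΔV = Q × t = 700 m³/d × 12780 d = 8.943 × 10^6 m³
Δh = ΔV / (Sy × A) = 8.943 × 10^6 / (0.13 × 1.4 × 10^7) = 4.913 m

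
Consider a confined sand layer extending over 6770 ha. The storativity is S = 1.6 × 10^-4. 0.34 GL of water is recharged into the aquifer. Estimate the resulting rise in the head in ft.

A = 6770 ha = 6.77 × 10^7 m²
ΔV = 0.34 GL = 3.4 × 10^5 m³
Δh = ΔV / (S × A) = 3.4 × 10^5 m³ / (1.6 × 10^-4 × 6.77 × 10^7 m²) = 31.39 m
Δh = 31.39 m = 103 ft

Δh ≈ 103 ft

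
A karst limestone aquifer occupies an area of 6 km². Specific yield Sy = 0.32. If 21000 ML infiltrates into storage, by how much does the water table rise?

A = 6 km² = 6 × 10^6 m²
ΔV = 21000 ML = 2.1 × 10^7 m³
Δh = ΔV / (Sy × A) = 2.1 × 10^7 m³ / (0.32 × 6 × 10^6 m²) = 10.94 m

Δh ≈ 10.9 m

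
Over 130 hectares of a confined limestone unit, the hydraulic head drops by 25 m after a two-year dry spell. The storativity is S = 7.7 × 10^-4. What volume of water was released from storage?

A = 130 hectares = 1.3 × 10^6 m²
ΔV = S × A × Δh = 7.7 × 10^-4 × 1.3 × 10^6 m² × 25 m = 25020 m³

ΔV ≈ 25000 m³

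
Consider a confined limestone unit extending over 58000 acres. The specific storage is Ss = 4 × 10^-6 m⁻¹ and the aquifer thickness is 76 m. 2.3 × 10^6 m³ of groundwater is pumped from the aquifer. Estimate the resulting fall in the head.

Δh ≈ 32.2 m

S = Ss × b = 4 × 10^-6 m⁻¹ × 76 m = 3.04 × 10^-4
A = 58000 acres = 2.347 × 10^8 m²
Δh = ΔV / (S × A) = 2.3 × 10^6 m³ / (3.04 × 10^-4 × 2.347 × 10^8 m²) = 32.23 m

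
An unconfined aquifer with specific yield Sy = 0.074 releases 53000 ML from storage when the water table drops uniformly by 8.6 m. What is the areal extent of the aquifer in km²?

ΔV = 53000 ML = 5.3 × 10^7 m³
A = ΔV / (Sy × Δh) = 5.3 × 10^7 / (0.074 × 8.6) = 8.328 × 10^7 m²
A = 8.328 × 10^7 m² = 83.28 km²

A ≈ 83.3 km²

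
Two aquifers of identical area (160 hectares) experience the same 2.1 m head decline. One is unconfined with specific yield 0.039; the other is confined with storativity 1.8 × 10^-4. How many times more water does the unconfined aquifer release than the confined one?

ΔV_u / ΔV_c ≈ 217

A = 160 hectares = 1.6 × 10^6 m²
Unconfined: ΔV_u = Sy × A × Δh = 0.039 × 1.6 × 10^6 × 2.1 = 1.31 × 10^5 m³
Confined: ΔV_c = S × A × Δh = 1.8 × 10^-4 × 1.6 × 10^6 × 2.1 = 604.8 m³
Ratio = ΔV_u / ΔV_c = Sy / S = 0.039 / 1.8 × 10^-4 = 216.7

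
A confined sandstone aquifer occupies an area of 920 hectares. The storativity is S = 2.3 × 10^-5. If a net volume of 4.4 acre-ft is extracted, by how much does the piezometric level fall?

Δh ≈ 25.6 m

A = 920 hectares = 9.2 × 10^6 m²
ΔV = 4.4 acre-ft = 5427 m³
Δh = ΔV / (S × A) = 5427 m³ / (2.3 × 10^-5 × 9.2 × 10^6 m²) = 25.65 m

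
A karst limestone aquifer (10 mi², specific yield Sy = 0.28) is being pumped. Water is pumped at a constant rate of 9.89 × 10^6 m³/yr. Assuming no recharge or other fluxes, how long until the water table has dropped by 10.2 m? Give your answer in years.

t ≈ 7.48 years

A = 10 mi² = 2.59 × 10^7 m²
ΔV = Sy × A × Δh = 0.28 × 2.59 × 10^7 × 10.2 = 7.397 × 10^7 m³
Q = 9.89 × 10^6 m³/yr = 27100 m³/d
t = ΔV / Q = 7.397 × 10^7 m³ / 27100 m³/d = 2730 d
t = 2730 d ≈ 7.479 years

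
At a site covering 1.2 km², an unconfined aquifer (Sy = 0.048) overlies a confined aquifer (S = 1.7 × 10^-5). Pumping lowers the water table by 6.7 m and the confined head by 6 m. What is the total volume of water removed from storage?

ΔV ≈ 3.86 × 10^5 m³

A = 1.2 km² = 1.2 × 10^6 m²
Unconfined: ΔV_u = Sy × A × Δh_u = 0.048 × 1.2 × 10^6 × 6.7 = 3.859 × 10^5 m³
Confined: ΔV_c = S × A × Δh_c = 1.7 × 10^-5 × 1.2 × 10^6 × 6 = 122.4 m³
Total ΔV = 3.859 × 10^5 + 122.4 = 3.86 × 10^5 m³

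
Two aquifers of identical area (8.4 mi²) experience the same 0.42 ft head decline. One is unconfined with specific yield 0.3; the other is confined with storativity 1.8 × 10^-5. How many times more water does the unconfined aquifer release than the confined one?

A = 8.4 mi² = 2.176 × 10^7 m²
Δh = 0.42 ft = 0.128 m
Unconfined: ΔV_u = Sy × A × Δh = 0.3 × 2.176 × 10^7 × 0.128 = 8.355 × 10^5 m³
Confined: ΔV_c = S × A × Δh = 1.8 × 10^-5 × 2.176 × 10^7 × 0.128 = 50.13 m³
Ratio = ΔV_u / ΔV_c = Sy / S = 0.3 / 1.8 × 10^-5 = 16670

ΔV_u / ΔV_c ≈ 16700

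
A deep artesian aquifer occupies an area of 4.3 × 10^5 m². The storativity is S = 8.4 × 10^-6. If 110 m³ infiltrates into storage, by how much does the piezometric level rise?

Δh ≈ 30.5 m

Δh = ΔV / (S × A) = 110 m³ / (8.4 × 10^-6 × 4.3 × 10^5 m²) = 30.45 m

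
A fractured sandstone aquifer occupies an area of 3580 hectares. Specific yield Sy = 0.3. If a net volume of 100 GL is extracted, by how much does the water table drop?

Δh ≈ 9.31 m

A = 3580 hectares = 3.58 × 10^7 m²
ΔV = 100 GL = 1 × 10^8 m³
Δh = ΔV / (Sy × A) = 1 × 10^8 m³ / (0.3 × 3.58 × 10^7 m²) = 9.311 m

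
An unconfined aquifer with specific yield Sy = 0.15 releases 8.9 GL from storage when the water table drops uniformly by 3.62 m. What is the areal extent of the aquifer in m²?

A ≈ 1.64 × 10^7 m²

ΔV = 8.9 GL = 8.9 × 10^6 m³
A = ΔV / (Sy × Δh) = 8.9 × 10^6 / (0.15 × 3.62) = 1.639 × 10^7 m²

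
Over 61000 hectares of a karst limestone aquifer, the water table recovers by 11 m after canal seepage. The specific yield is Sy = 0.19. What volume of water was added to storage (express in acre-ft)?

A = 61000 hectares = 6.1 × 10^8 m²
ΔV = Sy × A × Δh = 0.19 × 6.1 × 10^8 m² × 11 m = 1.275 × 10^9 m³
ΔV = 1.275 × 10^9 m³ = 1.034 × 10^6 acre-ft

ΔV ≈ 1.03 × 10^6 acre-ft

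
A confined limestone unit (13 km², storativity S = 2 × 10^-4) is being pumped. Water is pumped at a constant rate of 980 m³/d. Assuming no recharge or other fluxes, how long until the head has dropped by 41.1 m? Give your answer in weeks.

A = 13 km² = 1.3 × 10^7 m²
ΔV = S × A × Δh = 2 × 10^-4 × 1.3 × 10^7 × 41.1 = 1.069 × 10^5 m³
t = ΔV / Q = 1.069 × 10^5 m³ / 980 m³/d = 109 d
t = 109 d ≈ 15.58 weeks

t ≈ 15.6 weeks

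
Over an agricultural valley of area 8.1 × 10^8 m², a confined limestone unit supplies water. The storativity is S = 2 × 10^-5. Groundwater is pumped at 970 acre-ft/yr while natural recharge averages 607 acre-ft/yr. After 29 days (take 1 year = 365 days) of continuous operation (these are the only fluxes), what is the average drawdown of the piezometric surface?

Net abstraction = 970 − 607 = 363 acre-ft/yr
Q_net = 363 acre-ft/yr = 1227 m³/d
ΔV = Q × t = 1227 m³/d × 29 d = 35570 m³
Δh = ΔV / (S × A) = 35570 / (2 × 10^-5 × 8.1 × 10^8) = 2.196 m

Δh ≈ 2.2 m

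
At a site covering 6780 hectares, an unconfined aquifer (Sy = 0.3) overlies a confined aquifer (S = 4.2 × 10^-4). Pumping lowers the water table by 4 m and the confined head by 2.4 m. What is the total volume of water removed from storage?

A = 6780 hectares = 6.78 × 10^7 m²
Unconfined: ΔV_u = Sy × A × Δh_u = 0.3 × 6.78 × 10^7 × 4 = 8.136 × 10^7 m³
Confined: ΔV_c = S × A × Δh_c = 4.2 × 10^-4 × 6.78 × 10^7 × 2.4 = 68340 m³
Total ΔV = 8.136 × 10^7 + 68340 = 8.143 × 10^7 m³

ΔV ≈ 8.14 × 10^7 m³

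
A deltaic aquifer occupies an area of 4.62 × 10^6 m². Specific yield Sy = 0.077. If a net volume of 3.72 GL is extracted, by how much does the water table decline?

ΔV = 3.72 GL = 3.72 × 10^6 m³
Δh = ΔV / (Sy × A) = 3.72 × 10^6 m³ / (0.077 × 4.62 × 10^6 m²) = 10.46 m

Δh ≈ 10.5 m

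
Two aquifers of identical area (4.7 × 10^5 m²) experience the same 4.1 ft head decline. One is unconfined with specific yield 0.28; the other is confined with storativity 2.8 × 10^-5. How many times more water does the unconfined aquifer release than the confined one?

Δh = 4.1 ft = 1.25 m
Unconfined: ΔV_u = Sy × A × Δh = 0.28 × 4.7 × 10^5 × 1.25 = 1.645 × 10^5 m³
Confined: ΔV_c = S × A × Δh = 2.8 × 10^-5 × 4.7 × 10^5 × 1.25 = 16.45 m³
Ratio = ΔV_u / ΔV_c = Sy / S = 0.28 / 2.8 × 10^-5 = 10000

ΔV_u / ΔV_c ≈ 10000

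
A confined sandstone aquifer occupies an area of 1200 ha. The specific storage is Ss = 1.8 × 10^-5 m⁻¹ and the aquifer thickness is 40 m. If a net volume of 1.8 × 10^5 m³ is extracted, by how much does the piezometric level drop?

S = Ss × b = 1.8 × 10^-5 m⁻¹ × 40 m = 7.2 × 10^-4
A = 1200 ha = 1.2 × 10^7 m²
Δh = ΔV / (S × A) = 1.8 × 10^5 m³ / (7.2 × 10^-4 × 1.2 × 10^7 m²) = 20.83 m

Δh ≈ 20.8 m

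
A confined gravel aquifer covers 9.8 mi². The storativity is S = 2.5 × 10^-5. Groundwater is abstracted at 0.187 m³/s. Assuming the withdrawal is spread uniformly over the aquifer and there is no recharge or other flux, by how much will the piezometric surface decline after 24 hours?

A = 9.8 mi² = 2.538 × 10^7 m²
Q = 0.187 m³/s = 16160 m³/d
t = 24 hours = 1 d
ΔV = Q × t = 16160 m³/d × 1 d = 16160 m³
Δh = ΔV / (S × A) = 16160 / (2.5 × 10^-5 × 2.538 × 10^7) = 25.46 m

Δh ≈ 25.5 m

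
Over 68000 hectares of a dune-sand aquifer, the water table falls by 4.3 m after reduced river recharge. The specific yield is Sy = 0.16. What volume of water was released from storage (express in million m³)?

A = 68000 hectares = 6.8 × 10^8 m²
ΔV = Sy × A × Δh = 0.16 × 6.8 × 10^8 m² × 4.3 m = 4.678 × 10^8 m³
ΔV = 4.678 × 10^8 m³ = 467.8 million m³

ΔV ≈ 468 million m³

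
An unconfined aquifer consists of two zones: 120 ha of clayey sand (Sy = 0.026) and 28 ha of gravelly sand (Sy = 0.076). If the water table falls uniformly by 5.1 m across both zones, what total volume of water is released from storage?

A₁ = 120 ha = 1.2 × 10^6 m²; A₂ = 28 ha = 2.8 × 10^5 m²
ΔV₁ = 0.026 × 1.2 × 10^6 × 5.1 = 1.591 × 10^5 m³
ΔV₂ = 0.076 × 2.8 × 10^5 × 5.1 = 1.085 × 10^5 m³
ΔV = ΔV₁ + ΔV₂ = 2.676 × 10^5 m³

ΔV ≈ 2.68 × 10^5 m³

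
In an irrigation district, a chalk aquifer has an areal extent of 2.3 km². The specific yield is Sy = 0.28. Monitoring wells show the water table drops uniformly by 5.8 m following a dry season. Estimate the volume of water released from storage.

ΔV ≈ 3.74 × 10^6 m³

A = 2.3 km² = 2.3 × 10^6 m²
ΔV = Sy × A × Δh = 0.28 × 2.3 × 10^6 m² × 5.8 m = 3.735 × 10^6 m³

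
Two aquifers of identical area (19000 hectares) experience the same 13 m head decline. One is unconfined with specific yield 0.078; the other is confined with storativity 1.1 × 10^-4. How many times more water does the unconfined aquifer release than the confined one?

A = 19000 hectares = 1.9 × 10^8 m²
Unconfined: ΔV_u = Sy × A × Δh = 0.078 × 1.9 × 10^8 × 13 = 1.927 × 10^8 m³
Confined: ΔV_c = S × A × Δh = 1.1 × 10^-4 × 1.9 × 10^8 × 13 = 2.717 × 10^5 m³
Ratio = ΔV_u / ΔV_c = Sy / S = 0.078 / 1.1 × 10^-4 = 709.1

ΔV_u / ΔV_c ≈ 709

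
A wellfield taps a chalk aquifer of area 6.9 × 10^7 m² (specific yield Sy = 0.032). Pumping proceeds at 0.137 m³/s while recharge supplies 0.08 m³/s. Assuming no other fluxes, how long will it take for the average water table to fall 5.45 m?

ΔV = Sy × A × Δh = 0.032 × 6.9 × 10^7 × 5.45 = 1.203 × 10^7 m³
Net withdrawal = 0.137 − 0.08 = 0.057 m³/s = 4925 m³/d
t = ΔV / Q = 1.203 × 10^7 m³ / 4925 m³/d = 2443 d

t ≈ 2440 days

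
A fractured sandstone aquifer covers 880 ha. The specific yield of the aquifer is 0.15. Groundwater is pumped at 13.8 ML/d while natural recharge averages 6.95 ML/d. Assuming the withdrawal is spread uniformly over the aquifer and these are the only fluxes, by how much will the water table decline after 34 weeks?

A = 880 ha = 8.8 × 10^6 m²
Net abstraction = 13.8 − 6.95 = 6.85 ML/d
Q_net = 6.85 ML/d = 6850 m³/d
t = 34 weeks = 238 d
ΔV = Q × t = 6850 m³/d × 238 d = 1.63 × 10^6 m³
Δh = ΔV / (Sy × A) = 1.63 × 10^6 / (0.15 × 8.8 × 10^6) = 1.235 m

Δh ≈ 1.24 m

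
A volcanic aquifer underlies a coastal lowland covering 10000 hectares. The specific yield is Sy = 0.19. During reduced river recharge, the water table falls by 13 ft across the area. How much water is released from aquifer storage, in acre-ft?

A = 10000 hectares = 1 × 10^8 m²
Δh = 13 ft = 3.962 m
ΔV = Sy × A × Δh = 0.19 × 1 × 10^8 m² × 3.962 m = 7.529 × 10^7 m³
ΔV = 7.529 × 10^7 m³ = 61040 acre-ft

ΔV ≈ 61000 acre-ft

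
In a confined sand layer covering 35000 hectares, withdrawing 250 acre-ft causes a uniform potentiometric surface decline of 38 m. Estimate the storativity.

A = 35000 hectares = 3.5 × 10^8 m²
ΔV = 250 acre-ft = 3.084 × 10^5 m³
S = ΔV / (A × Δh) = 3.084 × 10^5 m³ / (3.5 × 10^8 m² × 38 m) = 2.319 × 10^-5

S ≈ 2.3 × 10^-5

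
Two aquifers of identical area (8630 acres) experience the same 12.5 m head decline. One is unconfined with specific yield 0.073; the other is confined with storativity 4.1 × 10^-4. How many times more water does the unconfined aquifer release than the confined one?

A = 8630 acres = 3.492 × 10^7 m²
Unconfined: ΔV_u = Sy × A × Δh = 0.073 × 3.492 × 10^7 × 12.5 = 3.187 × 10^7 m³
Confined: ΔV_c = S × A × Δh = 4.1 × 10^-4 × 3.492 × 10^7 × 12.5 = 1.79 × 10^5 m³
Ratio = ΔV_u / ΔV_c = Sy / S = 0.073 / 4.1 × 10^-4 = 178

ΔV_u / ΔV_c ≈ 178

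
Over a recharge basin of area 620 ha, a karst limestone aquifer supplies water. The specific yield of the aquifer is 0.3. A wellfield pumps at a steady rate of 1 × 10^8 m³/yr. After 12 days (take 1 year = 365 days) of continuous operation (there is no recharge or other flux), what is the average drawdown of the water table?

A = 620 ha = 6.2 × 10^6 m²
Q = 1 × 10^8 m³/yr = 2.74 × 10^5 m³/d
ΔV = Q × t = 2.74 × 10^5 m³/d × 12 d = 3.288 × 10^6 m³
Δh = ΔV / (Sy × A) = 3.288 × 10^6 / (0.3 × 6.2 × 10^6) = 1.768 m

Δh ≈ 1.77 m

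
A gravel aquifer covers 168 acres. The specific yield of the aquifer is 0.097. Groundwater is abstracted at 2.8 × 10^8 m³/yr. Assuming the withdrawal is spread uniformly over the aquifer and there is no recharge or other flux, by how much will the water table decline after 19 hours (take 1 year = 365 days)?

Δh ≈ 9.21 m

A = 168 acres = 6.799 × 10^5 m²
Q = 2.8 × 10^8 m³/yr = 7.671 × 10^5 m³/d
t = 19 hours = 0.7917 d
ΔV = Q × t = 7.671 × 10^5 m³/d × 0.7917 d = 6.073 × 10^5 m³
Δh = ΔV / (Sy × A) = 6.073 × 10^5 / (0.097 × 6.799 × 10^5) = 9.209 m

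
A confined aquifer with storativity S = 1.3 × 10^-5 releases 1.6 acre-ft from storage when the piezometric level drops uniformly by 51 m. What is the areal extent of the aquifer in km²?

A ≈ 2.98 km²

ΔV = 1.6 acre-ft = 1974 m³
A = ΔV / (S × Δh) = 1974 / (1.3 × 10^-5 × 51) = 2.977 × 10^6 m²
A = 2.977 × 10^6 m² = 2.977 km²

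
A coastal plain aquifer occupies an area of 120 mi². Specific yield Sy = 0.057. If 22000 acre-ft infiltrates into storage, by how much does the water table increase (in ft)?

A = 120 mi² = 3.108 × 10^8 m²
ΔV = 22000 acre-ft = 2.714 × 10^7 m³
Δh = ΔV / (Sy × A) = 2.714 × 10^7 m³ / (0.057 × 3.108 × 10^8 m²) = 1.532 m
Δh = 1.532 m = 5.026 ft

Δh ≈ 5.03 ft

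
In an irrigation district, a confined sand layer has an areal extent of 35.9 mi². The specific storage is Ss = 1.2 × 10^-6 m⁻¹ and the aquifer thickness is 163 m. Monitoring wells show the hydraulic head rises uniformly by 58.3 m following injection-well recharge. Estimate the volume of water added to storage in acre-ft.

ΔV ≈ 860 acre-ft

S = Ss × b = 1.2 × 10^-6 m⁻¹ × 163 m = 1.956 × 10^-4
A = 35.9 mi² = 9.298 × 10^7 m²
ΔV = S × A × Δh = 1.956 × 10^-4 × 9.298 × 10^7 m² × 58.3 m = 1.06 × 10^6 m³
ΔV = 1.06 × 10^6 m³ = 859.6 acre-ft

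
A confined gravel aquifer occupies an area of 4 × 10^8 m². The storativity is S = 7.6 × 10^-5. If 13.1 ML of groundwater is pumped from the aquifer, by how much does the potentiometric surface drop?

Δh ≈ 0.431 m

ΔV = 13.1 ML = 13100 m³
Δh = ΔV / (S × A) = 13100 m³ / (7.6 × 10^-5 × 4 × 10^8 m²) = 0.4309 m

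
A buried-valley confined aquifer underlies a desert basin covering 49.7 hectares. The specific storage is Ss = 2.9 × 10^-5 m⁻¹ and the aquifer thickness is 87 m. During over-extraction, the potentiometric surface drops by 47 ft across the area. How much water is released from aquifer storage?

S = Ss × b = 2.9 × 10^-5 m⁻¹ × 87 m = 2.523 × 10^-3
A = 49.7 hectares = 4.97 × 10^5 m²
Δh = 47 ft = 14.33 m
ΔV = S × A × Δh = 0.002523 × 4.97 × 10^5 m² × 14.33 m = 17960 m³

ΔV ≈ 18000 m³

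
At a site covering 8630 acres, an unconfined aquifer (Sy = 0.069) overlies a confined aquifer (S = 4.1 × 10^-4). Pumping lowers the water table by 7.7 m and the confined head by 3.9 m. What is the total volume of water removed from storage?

ΔV ≈ 1.86 × 10^7 m³

A = 8630 acres = 3.492 × 10^7 m²
Unconfined: ΔV_u = Sy × A × Δh_u = 0.069 × 3.492 × 10^7 × 7.7 = 1.856 × 10^7 m³
Confined: ΔV_c = S × A × Δh_c = 4.1 × 10^-4 × 3.492 × 10^7 × 3.9 = 55840 m³
Total ΔV = 1.856 × 10^7 + 55840 = 1.861 × 10^7 m³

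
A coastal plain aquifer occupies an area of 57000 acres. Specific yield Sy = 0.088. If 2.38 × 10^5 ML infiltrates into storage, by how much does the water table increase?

A = 57000 acres = 2.307 × 10^8 m²
ΔV = 2.38 × 10^5 ML = 2.38 × 10^8 m³
Δh = ΔV / (Sy × A) = 2.38 × 10^8 m³ / (0.088 × 2.307 × 10^8 m²) = 11.72 m

Δh ≈ 11.7 m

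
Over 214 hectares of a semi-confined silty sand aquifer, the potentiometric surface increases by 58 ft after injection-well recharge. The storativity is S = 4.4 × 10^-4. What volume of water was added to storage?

A = 214 hectares = 2.14 × 10^6 m²
Δh = 58 ft = 17.68 m
ΔV = S × A × Δh = 4.4 × 10^-4 × 2.14 × 10^6 m² × 17.68 m = 16650 m³

ΔV ≈ 16600 m³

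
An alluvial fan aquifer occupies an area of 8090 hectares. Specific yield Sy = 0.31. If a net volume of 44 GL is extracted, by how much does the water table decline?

A = 8090 hectares = 8.09 × 10^7 m²
ΔV = 44 GL = 4.4 × 10^7 m³
Δh = ΔV / (Sy × A) = 4.4 × 10^7 m³ / (0.31 × 8.09 × 10^7 m²) = 1.754 m

Δh ≈ 1.75 m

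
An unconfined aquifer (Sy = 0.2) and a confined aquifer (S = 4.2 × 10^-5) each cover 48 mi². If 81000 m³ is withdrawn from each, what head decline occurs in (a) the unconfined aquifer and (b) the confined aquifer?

Δh_u ≈ 0.00326 m; Δh_c ≈ 15.5 m

A = 48 mi² = 1.243 × 10^8 m²
Unconfined: Δh_u = ΔV/(Sy·A) = 81000/(0.2 × 1.243 × 10^8) = 0.003258 m
Confined: Δh_c = ΔV/(S·A) = 81000/(4.2 × 10^-5 × 1.243 × 10^8) = 15.51 m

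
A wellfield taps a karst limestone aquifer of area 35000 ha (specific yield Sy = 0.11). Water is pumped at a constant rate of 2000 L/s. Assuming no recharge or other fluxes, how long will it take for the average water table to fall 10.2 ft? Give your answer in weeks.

A = 35000 ha = 3.5 × 10^8 m²
Δh = 10.2 ft = 3.109 m
ΔV = Sy × A × Δh = 0.11 × 3.5 × 10^8 × 3.109 = 1.197 × 10^8 m³
Q = 2000 L/s = 1.728 × 10^5 m³/d
t = ΔV / Q = 1.197 × 10^8 m³ / 1.728 × 10^5 m³/d = 692.7 d
t = 692.7 d ≈ 98.95 weeks

t ≈ 99 weeks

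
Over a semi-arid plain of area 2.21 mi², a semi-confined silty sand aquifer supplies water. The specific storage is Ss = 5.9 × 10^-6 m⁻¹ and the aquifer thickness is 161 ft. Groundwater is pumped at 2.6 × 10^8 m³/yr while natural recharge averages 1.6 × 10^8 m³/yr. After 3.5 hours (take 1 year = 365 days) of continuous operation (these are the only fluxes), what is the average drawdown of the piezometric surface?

b = 161 ft = 49.07 m
S = Ss × b = 5.9 × 10^-6 m⁻¹ × 49.07 m = 2.895 × 10^-4
A = 2.21 mi² = 5.724 × 10^6 m²
Net abstraction = 2.6 × 10^8 − 1.6 × 10^8 = 1 × 10^8 m³/yr
Q_net = 1 × 10^8 m³/yr = 2.74 × 10^5 m³/d
t = 3.5 hours = 0.1458 d
ΔV = Q × t = 2.74 × 10^5 m³/d × 0.1458 d = 39950 m³
Δh = ΔV / (S × A) = 39950 / (2.895 × 10^-4 × 5.724 × 10^6) = 24.11 m

Δh ≈ 24.1 m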